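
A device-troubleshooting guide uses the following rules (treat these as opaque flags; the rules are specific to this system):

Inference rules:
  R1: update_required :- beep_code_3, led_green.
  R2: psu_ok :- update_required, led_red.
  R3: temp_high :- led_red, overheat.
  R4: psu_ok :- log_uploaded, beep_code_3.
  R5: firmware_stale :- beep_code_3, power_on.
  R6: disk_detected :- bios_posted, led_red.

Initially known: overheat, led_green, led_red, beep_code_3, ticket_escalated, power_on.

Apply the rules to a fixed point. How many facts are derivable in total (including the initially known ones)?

Round 1 fires R1, R3, R5, giving update_required, temp_high, firmware_stale.
Round 2 fires R2, giving psu_ok.
Closure: {beep_code_3, firmware_stale, led_green, led_red, overheat, power_on, psu_ok, temp_high, ticket_escalated, update_required} — 10 facts.

10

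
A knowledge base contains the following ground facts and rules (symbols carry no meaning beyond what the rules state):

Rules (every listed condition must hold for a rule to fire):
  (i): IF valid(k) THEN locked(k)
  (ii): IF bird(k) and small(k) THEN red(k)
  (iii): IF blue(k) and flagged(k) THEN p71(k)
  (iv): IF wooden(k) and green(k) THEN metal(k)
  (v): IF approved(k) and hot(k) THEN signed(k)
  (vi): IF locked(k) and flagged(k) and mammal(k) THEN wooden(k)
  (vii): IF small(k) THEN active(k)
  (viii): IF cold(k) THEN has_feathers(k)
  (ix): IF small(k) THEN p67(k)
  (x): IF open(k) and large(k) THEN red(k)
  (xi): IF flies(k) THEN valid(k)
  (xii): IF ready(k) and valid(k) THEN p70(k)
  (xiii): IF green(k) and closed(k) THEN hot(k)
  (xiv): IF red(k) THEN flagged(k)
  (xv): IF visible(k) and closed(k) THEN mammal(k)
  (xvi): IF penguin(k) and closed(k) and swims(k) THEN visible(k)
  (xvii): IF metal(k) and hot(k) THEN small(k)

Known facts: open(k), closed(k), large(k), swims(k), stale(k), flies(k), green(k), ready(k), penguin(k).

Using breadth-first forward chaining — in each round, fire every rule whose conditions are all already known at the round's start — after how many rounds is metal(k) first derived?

4

Round 1: (x) [IF open(k) and large(k) THEN red(k)]; (xi) [IF flies(k) THEN valid(k)]; (xiii) [IF green(k) and closed(k) THEN hot(k)]; (xvi) [IF penguin(k) and closed(k) and swims(k) THEN visible(k)]. New: red(k), valid(k), hot(k), visible(k).
Round 2: (i) [IF valid(k) THEN locked(k)]; (xii) [IF ready(k) and valid(k) THEN p70(k)]; (xiv) [IF red(k) THEN flagged(k)]; (xv) [IF visible(k) and closed(k) THEN mammal(k)]. New: locked(k), p70(k), flagged(k), mammal(k).
Round 3: (vi) [IF locked(k) and flagged(k) and mammal(k) THEN wooden(k)]. New: wooden(k).
Round 4: (iv) [IF wooden(k) and green(k) THEN metal(k)]. New: metal(k).
metal(k) first appears in round 4.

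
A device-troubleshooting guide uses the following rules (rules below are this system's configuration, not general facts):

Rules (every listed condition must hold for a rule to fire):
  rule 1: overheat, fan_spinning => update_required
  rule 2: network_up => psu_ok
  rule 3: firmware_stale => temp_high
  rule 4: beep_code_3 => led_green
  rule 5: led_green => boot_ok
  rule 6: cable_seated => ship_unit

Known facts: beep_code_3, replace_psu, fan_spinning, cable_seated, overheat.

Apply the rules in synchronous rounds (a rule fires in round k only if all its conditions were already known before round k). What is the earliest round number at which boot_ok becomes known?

2

Round 1 fires rule 1, rule 4, rule 6, giving update_required, led_green, ship_unit.
Round 2 fires rule 5, giving boot_ok.
boot_ok first appears in round 2.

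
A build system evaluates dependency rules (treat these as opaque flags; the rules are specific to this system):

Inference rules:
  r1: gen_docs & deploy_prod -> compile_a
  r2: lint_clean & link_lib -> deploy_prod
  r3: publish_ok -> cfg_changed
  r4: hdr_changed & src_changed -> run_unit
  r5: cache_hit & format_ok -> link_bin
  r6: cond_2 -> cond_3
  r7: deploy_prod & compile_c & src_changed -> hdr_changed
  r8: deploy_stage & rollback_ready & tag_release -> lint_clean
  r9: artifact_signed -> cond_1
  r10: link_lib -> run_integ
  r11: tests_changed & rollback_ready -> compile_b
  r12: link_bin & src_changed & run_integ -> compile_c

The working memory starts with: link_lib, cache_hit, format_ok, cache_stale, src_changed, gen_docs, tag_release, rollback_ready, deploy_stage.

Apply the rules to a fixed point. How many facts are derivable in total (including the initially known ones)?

Round 1 — r5, r8, r10, derive link_bin, lint_clean, run_integ.
Round 2 — r2, r12, derive deploy_prod, compile_c.
Round 3 — r1, r7, derive compile_a, hdr_changed.
Round 4 — r4, derive run_unit.
Closure: {cache_hit, cache_stale, compile_a, compile_c, deploy_prod, deploy_stage, format_ok, gen_docs, hdr_changed, link_bin, link_lib, lint_clean, rollback_ready, run_integ, run_unit, src_changed, tag_release} — 17 facts.

17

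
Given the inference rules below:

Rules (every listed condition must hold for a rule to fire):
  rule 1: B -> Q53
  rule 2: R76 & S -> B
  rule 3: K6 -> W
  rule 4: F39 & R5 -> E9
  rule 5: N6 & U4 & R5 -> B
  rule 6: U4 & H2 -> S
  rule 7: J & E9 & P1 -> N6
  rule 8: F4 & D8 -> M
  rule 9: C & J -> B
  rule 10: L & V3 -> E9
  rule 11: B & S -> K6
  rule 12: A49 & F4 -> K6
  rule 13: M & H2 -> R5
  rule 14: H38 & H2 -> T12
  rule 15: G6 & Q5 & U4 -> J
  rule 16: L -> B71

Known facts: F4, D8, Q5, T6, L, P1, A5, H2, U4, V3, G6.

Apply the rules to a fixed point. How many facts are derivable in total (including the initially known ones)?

22

Round 1 — rule 6, rule 8, rule 10, rule 15, rule 16, derive S, M, E9, J, B71.
Round 2 — rule 7, rule 13, derive N6, R5.
Round 3 — rule 5, derive B.
Round 4 — rule 1, rule 11, derive Q53, K6.
Round 5 — rule 3, derive W.
Closure: {A5, B, B71, D8, E9, F4, G6, H2, J, K6, L, M, N6, P1, Q5, Q53, R5, S, T6, U4, V3, W} — 22 facts.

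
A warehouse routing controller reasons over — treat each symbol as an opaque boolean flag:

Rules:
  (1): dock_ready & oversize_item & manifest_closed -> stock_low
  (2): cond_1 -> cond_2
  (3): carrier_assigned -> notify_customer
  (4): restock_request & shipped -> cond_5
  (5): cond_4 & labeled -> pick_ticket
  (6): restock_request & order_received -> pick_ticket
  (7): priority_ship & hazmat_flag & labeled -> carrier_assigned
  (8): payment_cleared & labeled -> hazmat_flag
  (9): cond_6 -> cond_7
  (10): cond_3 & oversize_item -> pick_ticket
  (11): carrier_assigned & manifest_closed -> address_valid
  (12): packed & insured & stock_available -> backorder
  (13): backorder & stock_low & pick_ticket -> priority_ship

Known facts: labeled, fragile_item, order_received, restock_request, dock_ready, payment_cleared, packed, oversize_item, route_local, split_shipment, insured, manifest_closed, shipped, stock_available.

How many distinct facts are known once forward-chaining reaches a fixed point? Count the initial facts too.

Round 1 fires (1), (4), (6), (8), (12), giving stock_low, cond_5, pick_ticket, hazmat_flag, backorder.
Round 2 fires (13), giving priority_ship.
Round 3 fires (7), giving carrier_assigned.
Round 4 fires (3), (11), giving notify_customer, address_valid.
Closure: {address_valid, backorder, carrier_assigned, cond_5, dock_ready, fragile_item, hazmat_flag, insured, labeled, manifest_closed, notify_customer, order_received, oversize_item, packed, payment_cleared, pick_ticket, priority_ship, restock_request, route_local, shipped, split_shipment, stock_available, stock_low} — 23 facts.

23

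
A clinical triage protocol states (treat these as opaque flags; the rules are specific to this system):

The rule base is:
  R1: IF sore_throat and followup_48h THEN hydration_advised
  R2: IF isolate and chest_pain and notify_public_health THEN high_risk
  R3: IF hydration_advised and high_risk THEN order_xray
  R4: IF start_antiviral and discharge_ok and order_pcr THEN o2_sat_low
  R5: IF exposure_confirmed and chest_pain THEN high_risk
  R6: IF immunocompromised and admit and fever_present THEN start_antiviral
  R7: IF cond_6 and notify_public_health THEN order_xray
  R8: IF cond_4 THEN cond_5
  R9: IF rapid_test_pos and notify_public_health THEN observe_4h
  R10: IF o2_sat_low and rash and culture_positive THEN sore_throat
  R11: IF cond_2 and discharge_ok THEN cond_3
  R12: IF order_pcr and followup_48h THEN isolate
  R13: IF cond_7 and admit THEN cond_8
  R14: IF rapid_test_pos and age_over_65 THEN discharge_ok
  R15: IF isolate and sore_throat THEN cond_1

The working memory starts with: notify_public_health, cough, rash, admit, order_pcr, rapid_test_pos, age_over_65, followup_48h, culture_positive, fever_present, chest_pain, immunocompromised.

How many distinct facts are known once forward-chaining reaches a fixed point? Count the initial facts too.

Round 1: R6 [IF immunocompromised and admit and fever_present THEN start_antiviral]; R9 [IF rapid_test_pos and notify_public_health THEN observe_4h]; R12 [IF order_pcr and followup_48h THEN isolate]; R14 [IF rapid_test_pos and age_over_65 THEN discharge_ok]. New: start_antiviral, observe_4h, isolate, discharge_ok.
Round 2: R2 [IF isolate and chest_pain and notify_public_health THEN high_risk]; R4 [IF start_antiviral and discharge_ok and order_pcr THEN o2_sat_low]. New: high_risk, o2_sat_low.
Round 3: R10 [IF o2_sat_low and rash and culture_positive THEN sore_throat]. New: sore_throat.
Round 4: R1 [IF sore_throat and followup_48h THEN hydration_advised]; R15 [IF isolate and sore_throat THEN cond_1]. New: hydration_advised, cond_1.
Round 5: R3 [IF hydration_advised and high_risk THEN order_xray]. New: order_xray.
Closure: {admit, age_over_65, chest_pain, cond_1, cough, culture_positive, discharge_ok, fever_present, followup_48h, high_risk, hydration_advised, immunocompromised, isolate, notify_public_health, o2_sat_low, observe_4h, order_pcr, order_xray, rapid_test_pos, rash, sore_throat, start_antiviral} — 22 facts.

22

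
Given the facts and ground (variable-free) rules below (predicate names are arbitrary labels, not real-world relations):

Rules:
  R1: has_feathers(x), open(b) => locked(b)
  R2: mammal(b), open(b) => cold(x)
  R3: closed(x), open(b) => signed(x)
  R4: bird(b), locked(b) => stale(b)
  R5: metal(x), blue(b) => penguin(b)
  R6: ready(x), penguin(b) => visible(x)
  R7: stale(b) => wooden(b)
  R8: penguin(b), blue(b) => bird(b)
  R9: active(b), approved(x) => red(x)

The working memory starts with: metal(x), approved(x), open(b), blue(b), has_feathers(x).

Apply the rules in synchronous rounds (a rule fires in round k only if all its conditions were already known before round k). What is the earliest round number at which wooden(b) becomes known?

4

Round 1: R1 [has_feathers(x), open(b) => locked(b)]; R5 [metal(x), blue(b) => penguin(b)]. New: locked(b), penguin(b).
Round 2: R8 [penguin(b), blue(b) => bird(b)]. New: bird(b).
Round 3: R4 [bird(b), locked(b) => stale(b)]. New: stale(b).
Round 4: R7 [stale(b) => wooden(b)]. New: wooden(b).
wooden(b) first appears in round 4.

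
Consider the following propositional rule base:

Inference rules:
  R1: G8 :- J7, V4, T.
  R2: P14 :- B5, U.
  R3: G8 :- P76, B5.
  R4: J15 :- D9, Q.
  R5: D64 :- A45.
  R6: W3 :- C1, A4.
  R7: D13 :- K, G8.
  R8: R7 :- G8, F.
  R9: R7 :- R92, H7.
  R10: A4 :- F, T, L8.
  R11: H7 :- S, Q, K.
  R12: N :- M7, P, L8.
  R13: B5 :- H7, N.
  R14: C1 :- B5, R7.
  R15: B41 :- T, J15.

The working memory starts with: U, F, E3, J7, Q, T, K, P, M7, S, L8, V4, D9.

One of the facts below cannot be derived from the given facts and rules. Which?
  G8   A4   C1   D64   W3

Round 1: R1 [G8 :- J7, V4, T.]; R4 [J15 :- D9, Q.]; R10 [A4 :- F, T, L8.]; R11 [H7 :- S, Q, K.]; R12 [N :- M7, P, L8.]. New: G8, J15, A4, H7, N.
Round 2: R7 [D13 :- K, G8.]; R8 [R7 :- G8, F.]; R13 [B5 :- H7, N.]; R15 [B41 :- T, J15.]. New: D13, R7, B5, B41.
Round 3: R2 [P14 :- B5, U.]; R14 [C1 :- B5, R7.]. New: P14, C1.
Round 4: R6 [W3 :- C1, A4.]. New: W3.
Derived: W3 (round 4), A4 (round 1), G8 (round 1), C1 (round 3). D64 never appears in any round.

D64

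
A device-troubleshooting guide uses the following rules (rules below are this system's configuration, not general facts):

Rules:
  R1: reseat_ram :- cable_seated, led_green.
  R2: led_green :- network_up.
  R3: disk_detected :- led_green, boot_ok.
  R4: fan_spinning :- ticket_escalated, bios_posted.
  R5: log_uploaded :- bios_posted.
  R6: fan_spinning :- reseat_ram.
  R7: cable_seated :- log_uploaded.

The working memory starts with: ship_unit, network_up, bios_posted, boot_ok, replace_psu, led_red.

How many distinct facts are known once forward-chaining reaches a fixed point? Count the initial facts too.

12

Round 1 fires R2, R5, giving led_green, log_uploaded.
Round 2 fires R3, R7, giving disk_detected, cable_seated.
Round 3 fires R1, giving reseat_ram.
Round 4 fires R6, giving fan_spinning.
Closure: {bios_posted, boot_ok, cable_seated, disk_detected, fan_spinning, led_green, led_red, log_uploaded, network_up, replace_psu, reseat_ram, ship_unit} — 12 facts.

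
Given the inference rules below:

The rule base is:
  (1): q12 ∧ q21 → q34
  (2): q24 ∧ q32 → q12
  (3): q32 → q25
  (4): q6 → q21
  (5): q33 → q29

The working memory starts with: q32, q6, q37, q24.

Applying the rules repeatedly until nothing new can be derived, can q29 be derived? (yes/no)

[1] (2) [q24 ∧ q32 → q12]; (3) [q32 → q25]; (4) [q6 → q21]. ⇒ new: q12, q25, q21.
[2] (1) [q12 ∧ q21 → q34]. ⇒ new: q34.
Fixed point reached. q29 is concluded only by (5); (5) needs q33 (never derived).

no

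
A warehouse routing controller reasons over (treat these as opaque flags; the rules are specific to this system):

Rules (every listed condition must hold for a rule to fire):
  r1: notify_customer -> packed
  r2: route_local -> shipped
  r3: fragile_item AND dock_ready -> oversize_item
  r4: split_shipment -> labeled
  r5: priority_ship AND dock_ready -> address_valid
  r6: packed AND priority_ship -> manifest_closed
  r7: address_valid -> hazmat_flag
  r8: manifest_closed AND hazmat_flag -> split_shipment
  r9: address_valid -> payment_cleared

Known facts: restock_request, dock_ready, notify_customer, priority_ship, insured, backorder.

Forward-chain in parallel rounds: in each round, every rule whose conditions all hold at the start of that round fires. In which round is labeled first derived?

Round 1 — r1, r5, derive packed, address_valid.
Round 2 — r6, r7, r9, derive manifest_closed, hazmat_flag, payment_cleared.
Round 3 — r8, derive split_shipment.
Round 4 — r4, derive labeled.
labeled first appears in round 4.

4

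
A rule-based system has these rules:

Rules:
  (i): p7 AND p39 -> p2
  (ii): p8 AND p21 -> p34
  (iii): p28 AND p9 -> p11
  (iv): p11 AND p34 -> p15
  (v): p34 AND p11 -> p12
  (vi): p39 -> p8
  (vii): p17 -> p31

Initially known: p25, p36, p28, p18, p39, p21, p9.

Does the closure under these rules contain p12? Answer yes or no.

yes

Round 1: (iii) [p28 AND p9 -> p11]; (vi) [p39 -> p8]. Adds p11, p8.
Round 2: (ii) [p8 AND p21 -> p34]. Adds p34.
Round 3: (iv) [p11 AND p34 -> p15]; (v) [p34 AND p11 -> p12]. Adds p15, p12.
p12 appears in round 3, so it is derivable.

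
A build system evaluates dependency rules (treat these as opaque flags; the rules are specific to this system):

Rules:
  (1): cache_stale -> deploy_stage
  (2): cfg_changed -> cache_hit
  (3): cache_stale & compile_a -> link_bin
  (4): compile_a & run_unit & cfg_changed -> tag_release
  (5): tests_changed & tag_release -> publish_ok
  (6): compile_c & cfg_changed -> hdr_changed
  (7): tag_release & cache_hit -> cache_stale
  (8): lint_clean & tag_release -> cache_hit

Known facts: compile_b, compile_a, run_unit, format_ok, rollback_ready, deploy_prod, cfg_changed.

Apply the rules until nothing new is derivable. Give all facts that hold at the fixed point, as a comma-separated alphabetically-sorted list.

Round 1: (2) [cfg_changed -> cache_hit]; (4) [compile_a & run_unit & cfg_changed -> tag_release]. New: cache_hit, tag_release.
Round 2: (7) [tag_release & cache_hit -> cache_stale]. New: cache_stale.
Round 3: (1) [cache_stale -> deploy_stage]; (3) [cache_stale & compile_a -> link_bin]. New: deploy_stage, link_bin.

cache_hit, cache_stale, cfg_changed, compile_a, compile_b, deploy_prod, deploy_stage, format_ok, link_bin, rollback_ready, run_unit, tag_release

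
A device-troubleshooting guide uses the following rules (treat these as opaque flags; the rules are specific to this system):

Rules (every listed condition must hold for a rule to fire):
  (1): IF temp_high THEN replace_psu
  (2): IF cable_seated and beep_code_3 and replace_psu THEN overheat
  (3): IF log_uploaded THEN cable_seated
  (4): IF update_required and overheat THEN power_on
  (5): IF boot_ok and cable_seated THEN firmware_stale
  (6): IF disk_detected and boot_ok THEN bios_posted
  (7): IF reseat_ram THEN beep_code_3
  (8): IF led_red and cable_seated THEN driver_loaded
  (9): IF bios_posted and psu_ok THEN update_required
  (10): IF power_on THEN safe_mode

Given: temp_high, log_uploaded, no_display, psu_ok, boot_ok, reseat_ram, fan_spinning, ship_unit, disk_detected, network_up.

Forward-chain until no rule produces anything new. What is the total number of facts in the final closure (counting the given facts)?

[1] (1) [IF temp_high THEN replace_psu]; (3) [IF log_uploaded THEN cable_seated]; (6) [IF disk_detected and boot_ok THEN bios_posted]; (7) [IF reseat_ram THEN beep_code_3]. ⇒ new: replace_psu, cable_seated, bios_posted, beep_code_3.
[2] (2) [IF cable_seated and beep_code_3 and replace_psu THEN overheat]; (5) [IF boot_ok and cable_seated THEN firmware_stale]; (9) [IF bios_posted and psu_ok THEN update_required]. ⇒ new: overheat, firmware_stale, update_required.
[3] (4) [IF update_required and overheat THEN power_on]. ⇒ new: power_on.
[4] (10) [IF power_on THEN safe_mode]. ⇒ new: safe_mode.
Closure: {beep_code_3, bios_posted, boot_ok, cable_seated, disk_detected, fan_spinning, firmware_stale, log_uploaded, network_up, no_display, overheat, power_on, psu_ok, replace_psu, reseat_ram, safe_mode, ship_unit, temp_high, update_required} — 19 facts.

19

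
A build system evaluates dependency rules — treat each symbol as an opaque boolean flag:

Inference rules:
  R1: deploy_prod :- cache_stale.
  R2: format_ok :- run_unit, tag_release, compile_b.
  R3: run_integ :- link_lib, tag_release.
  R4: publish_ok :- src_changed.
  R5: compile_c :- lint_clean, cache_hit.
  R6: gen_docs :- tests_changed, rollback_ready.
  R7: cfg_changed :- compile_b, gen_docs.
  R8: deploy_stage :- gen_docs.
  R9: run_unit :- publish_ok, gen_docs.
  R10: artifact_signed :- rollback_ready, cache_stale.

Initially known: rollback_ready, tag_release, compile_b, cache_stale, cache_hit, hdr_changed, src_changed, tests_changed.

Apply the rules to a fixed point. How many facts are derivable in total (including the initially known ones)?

Round 1 — R1, R4, R6, R10, derive deploy_prod, publish_ok, gen_docs, artifact_signed.
Round 2 — R7, R8, R9, derive cfg_changed, deploy_stage, run_unit.
Round 3 — R2, derive format_ok.
Closure: {artifact_signed, cache_hit, cache_stale, cfg_changed, compile_b, deploy_prod, deploy_stage, format_ok, gen_docs, hdr_changed, publish_ok, rollback_ready, run_unit, src_changed, tag_release, tests_changed} — 16 facts.

16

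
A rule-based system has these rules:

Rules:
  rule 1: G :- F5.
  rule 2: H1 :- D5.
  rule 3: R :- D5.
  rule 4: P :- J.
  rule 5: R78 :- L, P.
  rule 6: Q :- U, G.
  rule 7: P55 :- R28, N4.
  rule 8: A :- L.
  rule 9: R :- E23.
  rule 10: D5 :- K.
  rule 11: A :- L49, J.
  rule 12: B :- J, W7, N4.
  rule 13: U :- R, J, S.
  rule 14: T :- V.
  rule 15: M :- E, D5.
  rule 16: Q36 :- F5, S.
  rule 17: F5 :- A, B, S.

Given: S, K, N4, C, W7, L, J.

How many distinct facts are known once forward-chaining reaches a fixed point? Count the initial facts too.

Round 1: rule 4 [P :- J.]; rule 8 [A :- L.]; rule 10 [D5 :- K.]; rule 12 [B :- J, W7, N4.]. Adds P, A, D5, B.
Round 2: rule 2 [H1 :- D5.]; rule 3 [R :- D5.]; rule 5 [R78 :- L, P.]; rule 17 [F5 :- A, B, S.]. Adds H1, R, R78, F5.
Round 3: rule 1 [G :- F5.]; rule 13 [U :- R, J, S.]; rule 16 [Q36 :- F5, S.]. Adds G, U, Q36.
Round 4: rule 6 [Q :- U, G.]. Adds Q.
Closure: {A, B, C, D5, F5, G, H1, J, K, L, N4, P, Q, Q36, R, R78, S, U, W7} — 19 facts.

19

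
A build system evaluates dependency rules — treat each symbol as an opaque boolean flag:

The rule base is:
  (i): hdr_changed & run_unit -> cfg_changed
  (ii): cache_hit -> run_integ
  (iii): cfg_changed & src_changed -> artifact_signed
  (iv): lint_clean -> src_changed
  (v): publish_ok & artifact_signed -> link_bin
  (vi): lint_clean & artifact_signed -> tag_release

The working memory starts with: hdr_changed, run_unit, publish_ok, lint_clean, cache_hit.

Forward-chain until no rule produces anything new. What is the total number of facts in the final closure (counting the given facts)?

[1] (i) [hdr_changed & run_unit -> cfg_changed]; (ii) [cache_hit -> run_integ]; (iv) [lint_clean -> src_changed]. ⇒ new: cfg_changed, run_integ, src_changed.
[2] (iii) [cfg_changed & src_changed -> artifact_signed]. ⇒ new: artifact_signed.
[3] (v) [publish_ok & artifact_signed -> link_bin]; (vi) [lint_clean & artifact_signed -> tag_release]. ⇒ new: link_bin, tag_release.
Closure: {artifact_signed, cache_hit, cfg_changed, hdr_changed, link_bin, lint_clean, publish_ok, run_integ, run_unit, src_changed, tag_release} — 11 facts.

11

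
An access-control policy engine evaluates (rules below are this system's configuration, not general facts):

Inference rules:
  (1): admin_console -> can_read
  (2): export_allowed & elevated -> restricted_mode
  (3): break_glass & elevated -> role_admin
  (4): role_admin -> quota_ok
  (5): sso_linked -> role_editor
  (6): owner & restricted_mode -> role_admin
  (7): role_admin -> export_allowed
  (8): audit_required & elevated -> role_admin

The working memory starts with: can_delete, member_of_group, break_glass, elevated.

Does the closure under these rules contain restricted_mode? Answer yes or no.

Round 1 — (3), derive role_admin.
Round 2 — (4), (7), derive quota_ok, export_allowed.
Round 3 — (2), derive restricted_mode.
restricted_mode appears in round 3, so it is derivable.

yes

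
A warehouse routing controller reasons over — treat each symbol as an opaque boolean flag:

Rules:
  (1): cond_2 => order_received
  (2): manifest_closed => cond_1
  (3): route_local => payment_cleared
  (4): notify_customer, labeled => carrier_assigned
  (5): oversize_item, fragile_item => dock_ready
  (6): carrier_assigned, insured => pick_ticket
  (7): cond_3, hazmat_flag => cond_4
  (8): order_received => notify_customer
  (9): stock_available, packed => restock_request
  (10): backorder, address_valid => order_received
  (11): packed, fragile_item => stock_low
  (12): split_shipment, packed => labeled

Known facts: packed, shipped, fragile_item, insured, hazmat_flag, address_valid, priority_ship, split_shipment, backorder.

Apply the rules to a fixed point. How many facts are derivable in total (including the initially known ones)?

Round 1: (10) [backorder, address_valid => order_received]; (11) [packed, fragile_item => stock_low]; (12) [split_shipment, packed => labeled]. New: order_received, stock_low, labeled.
Round 2: (8) [order_received => notify_customer]. New: notify_customer.
Round 3: (4) [notify_customer, labeled => carrier_assigned]. New: carrier_assigned.
Round 4: (6) [carrier_assigned, insured => pick_ticket]. New: pick_ticket.
Closure: {address_valid, backorder, carrier_assigned, fragile_item, hazmat_flag, insured, labeled, notify_customer, order_received, packed, pick_ticket, priority_ship, shipped, split_shipment, stock_low} — 15 facts.

15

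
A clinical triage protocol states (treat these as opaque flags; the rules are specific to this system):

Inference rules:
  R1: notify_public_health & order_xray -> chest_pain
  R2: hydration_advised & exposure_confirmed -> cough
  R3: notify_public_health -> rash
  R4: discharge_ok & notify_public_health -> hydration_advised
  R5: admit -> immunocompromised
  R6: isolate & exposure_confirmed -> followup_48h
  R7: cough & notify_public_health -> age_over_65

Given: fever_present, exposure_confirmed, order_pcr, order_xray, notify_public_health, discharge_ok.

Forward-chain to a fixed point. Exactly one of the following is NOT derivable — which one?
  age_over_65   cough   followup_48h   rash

[1] R1 [notify_public_health & order_xray -> chest_pain]; R3 [notify_public_health -> rash]; R4 [discharge_ok & notify_public_health -> hydration_advised]. ⇒ new: chest_pain, rash, hydration_advised.
[2] R2 [hydration_advised & exposure_confirmed -> cough]. ⇒ new: cough.
[3] R7 [cough & notify_public_health -> age_over_65]. ⇒ new: age_over_65.
Derived: age_over_65 (round 3), cough (round 2), rash (round 1). followup_48h never appears in any round.

followup_48h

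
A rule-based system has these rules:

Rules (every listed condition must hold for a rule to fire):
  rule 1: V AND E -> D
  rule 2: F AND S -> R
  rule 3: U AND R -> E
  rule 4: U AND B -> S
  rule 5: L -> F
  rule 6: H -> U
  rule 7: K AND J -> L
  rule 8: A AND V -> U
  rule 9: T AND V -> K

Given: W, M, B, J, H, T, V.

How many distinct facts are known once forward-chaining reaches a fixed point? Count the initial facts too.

Round 1 fires rule 6, rule 9, giving U, K.
Round 2 fires rule 4, rule 7, giving S, L.
Round 3 fires rule 5, giving F.
Round 4 fires rule 2, giving R.
Round 5 fires rule 3, giving E.
Round 6 fires rule 1, giving D.
Closure: {B, D, E, F, H, J, K, L, M, R, S, T, U, V, W} — 15 facts.

15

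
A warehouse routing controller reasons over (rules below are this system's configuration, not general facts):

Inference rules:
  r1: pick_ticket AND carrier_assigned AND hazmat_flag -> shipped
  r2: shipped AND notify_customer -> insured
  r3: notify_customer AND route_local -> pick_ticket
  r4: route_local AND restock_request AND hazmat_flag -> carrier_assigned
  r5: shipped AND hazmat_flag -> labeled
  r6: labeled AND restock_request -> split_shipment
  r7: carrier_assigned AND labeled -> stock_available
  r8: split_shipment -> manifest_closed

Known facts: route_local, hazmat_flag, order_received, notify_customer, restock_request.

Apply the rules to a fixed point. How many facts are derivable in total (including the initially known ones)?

13

Round 1 — r3, r4, derive pick_ticket, carrier_assigned.
Round 2 — r1, derive shipped.
Round 3 — r2, r5, derive insured, labeled.
Round 4 — r6, r7, derive split_shipment, stock_available.
Round 5 — r8, derive manifest_closed.
Closure: {carrier_assigned, hazmat_flag, insured, labeled, manifest_closed, notify_customer, order_received, pick_ticket, restock_request, route_local, shipped, split_shipment, stock_available} — 13 facts.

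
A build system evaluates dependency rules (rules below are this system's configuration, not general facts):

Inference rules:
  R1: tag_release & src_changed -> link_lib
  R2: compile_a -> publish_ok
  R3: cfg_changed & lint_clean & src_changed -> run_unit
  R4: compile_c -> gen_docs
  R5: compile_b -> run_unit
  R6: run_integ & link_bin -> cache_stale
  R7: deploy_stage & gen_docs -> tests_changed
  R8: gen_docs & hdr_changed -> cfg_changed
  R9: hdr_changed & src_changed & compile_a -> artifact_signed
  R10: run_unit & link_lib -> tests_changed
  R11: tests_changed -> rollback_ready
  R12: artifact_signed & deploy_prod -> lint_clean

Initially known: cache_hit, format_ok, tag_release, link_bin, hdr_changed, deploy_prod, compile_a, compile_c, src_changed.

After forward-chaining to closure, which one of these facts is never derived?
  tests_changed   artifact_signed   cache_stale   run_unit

[1] R1 [tag_release & src_changed -> link_lib]; R2 [compile_a -> publish_ok]; R4 [compile_c -> gen_docs]; R9 [hdr_changed & src_changed & compile_a -> artifact_signed]. ⇒ new: link_lib, publish_ok, gen_docs, artifact_signed.
[2] R8 [gen_docs & hdr_changed -> cfg_changed]; R12 [artifact_signed & deploy_prod -> lint_clean]. ⇒ new: cfg_changed, lint_clean.
[3] R3 [cfg_changed & lint_clean & src_changed -> run_unit]. ⇒ new: run_unit.
[4] R10 [run_unit & link_lib -> tests_changed]. ⇒ new: tests_changed.
[5] R11 [tests_changed -> rollback_ready]. ⇒ new: rollback_ready.
Derived: run_unit (round 3), artifact_signed (round 1), tests_changed (round 4). cache_stale never appears in any round.

cache_stale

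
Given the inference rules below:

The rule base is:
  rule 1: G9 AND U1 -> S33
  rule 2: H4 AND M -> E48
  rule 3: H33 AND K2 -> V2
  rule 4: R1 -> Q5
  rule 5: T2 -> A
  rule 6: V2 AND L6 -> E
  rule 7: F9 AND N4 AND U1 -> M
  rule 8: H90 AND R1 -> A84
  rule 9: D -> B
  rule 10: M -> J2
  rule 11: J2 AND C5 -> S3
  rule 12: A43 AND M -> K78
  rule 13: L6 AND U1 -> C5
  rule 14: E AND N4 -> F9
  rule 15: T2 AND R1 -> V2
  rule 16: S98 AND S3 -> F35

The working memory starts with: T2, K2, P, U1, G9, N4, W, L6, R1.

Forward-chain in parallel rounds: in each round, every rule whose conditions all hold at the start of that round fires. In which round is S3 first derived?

Round 1 fires rule 1, rule 4, rule 5, rule 13, rule 15, giving S33, Q5, A, C5, V2.
Round 2 fires rule 6, giving E.
Round 3 fires rule 14, giving F9.
Round 4 fires rule 7, giving M.
Round 5 fires rule 10, giving J2.
Round 6 fires rule 11, giving S3.
S3 first appears in round 6.

6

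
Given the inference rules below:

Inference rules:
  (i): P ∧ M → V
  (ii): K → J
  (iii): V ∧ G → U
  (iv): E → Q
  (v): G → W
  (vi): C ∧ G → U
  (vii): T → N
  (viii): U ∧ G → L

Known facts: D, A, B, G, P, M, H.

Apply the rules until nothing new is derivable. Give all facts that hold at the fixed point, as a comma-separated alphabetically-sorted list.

Round 1 fires (i), (v), giving V, W.
Round 2 fires (iii), giving U.
Round 3 fires (viii), giving L.

A, B, D, G, H, L, M, P, U, V, W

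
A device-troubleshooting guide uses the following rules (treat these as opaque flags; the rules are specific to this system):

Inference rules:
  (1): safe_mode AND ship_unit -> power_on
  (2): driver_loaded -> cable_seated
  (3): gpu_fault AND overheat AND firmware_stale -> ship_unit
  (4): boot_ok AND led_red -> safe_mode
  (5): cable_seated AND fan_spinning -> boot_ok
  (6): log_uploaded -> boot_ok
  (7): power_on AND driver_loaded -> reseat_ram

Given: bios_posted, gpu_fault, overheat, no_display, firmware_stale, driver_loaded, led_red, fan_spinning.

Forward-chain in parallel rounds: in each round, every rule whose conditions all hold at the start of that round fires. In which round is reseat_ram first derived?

Round 1 — (2), (3), derive cable_seated, ship_unit.
Round 2 — (5), derive boot_ok.
Round 3 — (4), derive safe_mode.
Round 4 — (1), derive power_on.
Round 5 — (7), derive reseat_ram.
reseat_ram first appears in round 5.

5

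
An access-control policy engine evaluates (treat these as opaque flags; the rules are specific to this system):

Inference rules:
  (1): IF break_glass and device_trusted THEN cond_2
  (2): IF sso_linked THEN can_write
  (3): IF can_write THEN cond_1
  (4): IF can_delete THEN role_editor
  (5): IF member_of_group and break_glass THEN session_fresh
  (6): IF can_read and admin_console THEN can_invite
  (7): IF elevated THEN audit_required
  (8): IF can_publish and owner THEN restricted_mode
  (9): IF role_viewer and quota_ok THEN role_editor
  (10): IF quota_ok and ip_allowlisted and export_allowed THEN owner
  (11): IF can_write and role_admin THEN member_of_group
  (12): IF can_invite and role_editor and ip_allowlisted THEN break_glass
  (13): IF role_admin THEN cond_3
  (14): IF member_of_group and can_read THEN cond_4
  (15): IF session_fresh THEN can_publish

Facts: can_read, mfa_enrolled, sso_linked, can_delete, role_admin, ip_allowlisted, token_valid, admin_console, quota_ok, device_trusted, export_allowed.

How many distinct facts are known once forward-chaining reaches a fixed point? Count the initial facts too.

24

Round 1 fires (2), (4), (6), (10), (13), giving can_write, role_editor, can_invite, owner, cond_3.
Round 2 fires (3), (11), (12), giving cond_1, member_of_group, break_glass.
Round 3 fires (1), (5), (14), giving cond_2, session_fresh, cond_4.
Round 4 fires (15), giving can_publish.
Round 5 fires (8), giving restricted_mode.
Closure: {admin_console, break_glass, can_delete, can_invite, can_publish, can_read, can_write, cond_1, cond_2, cond_3, cond_4, device_trusted, export_allowed, ip_allowlisted, member_of_group, mfa_enrolled, owner, quota_ok, restricted_mode, role_admin, role_editor, session_fresh, sso_linked, token_valid} — 24 facts.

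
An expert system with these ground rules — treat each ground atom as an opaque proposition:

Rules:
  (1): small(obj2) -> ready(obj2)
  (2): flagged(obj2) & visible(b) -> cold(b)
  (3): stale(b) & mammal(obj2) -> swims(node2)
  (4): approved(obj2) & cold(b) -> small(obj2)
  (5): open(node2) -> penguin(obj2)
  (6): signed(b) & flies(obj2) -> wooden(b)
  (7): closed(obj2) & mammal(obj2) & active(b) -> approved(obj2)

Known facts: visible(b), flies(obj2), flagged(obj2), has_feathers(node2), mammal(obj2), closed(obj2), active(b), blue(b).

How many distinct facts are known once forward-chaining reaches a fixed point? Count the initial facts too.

12

Round 1 fires (2), (7), giving cold(b), approved(obj2).
Round 2 fires (4), giving small(obj2).
Round 3 fires (1), giving ready(obj2).
Closure: {active(b), approved(obj2), blue(b), closed(obj2), cold(b), flagged(obj2), flies(obj2), has_feathers(node2), mammal(obj2), ready(obj2), small(obj2), visible(b)} — 12 facts.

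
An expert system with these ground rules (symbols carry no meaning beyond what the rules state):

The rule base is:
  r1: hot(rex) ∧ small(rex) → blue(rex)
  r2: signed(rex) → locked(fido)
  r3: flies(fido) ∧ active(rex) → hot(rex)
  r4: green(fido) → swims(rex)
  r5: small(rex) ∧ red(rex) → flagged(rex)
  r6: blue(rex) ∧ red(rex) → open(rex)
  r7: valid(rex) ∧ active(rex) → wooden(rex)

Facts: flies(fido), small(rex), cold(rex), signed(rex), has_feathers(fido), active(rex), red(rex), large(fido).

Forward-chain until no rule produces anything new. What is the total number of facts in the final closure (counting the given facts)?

13

Round 1: r2 [signed(rex) → locked(fido)]; r3 [flies(fido) ∧ active(rex) → hot(rex)]; r5 [small(rex) ∧ red(rex) → flagged(rex)]. Adds locked(fido), hot(rex), flagged(rex).
Round 2: r1 [hot(rex) ∧ small(rex) → blue(rex)]. Adds blue(rex).
Round 3: r6 [blue(rex) ∧ red(rex) → open(rex)]. Adds open(rex).
Closure: {active(rex), blue(rex), cold(rex), flagged(rex), flies(fido), has_feathers(fido), hot(rex), large(fido), locked(fido), open(rex), red(rex), signed(rex), small(rex)} — 13 facts.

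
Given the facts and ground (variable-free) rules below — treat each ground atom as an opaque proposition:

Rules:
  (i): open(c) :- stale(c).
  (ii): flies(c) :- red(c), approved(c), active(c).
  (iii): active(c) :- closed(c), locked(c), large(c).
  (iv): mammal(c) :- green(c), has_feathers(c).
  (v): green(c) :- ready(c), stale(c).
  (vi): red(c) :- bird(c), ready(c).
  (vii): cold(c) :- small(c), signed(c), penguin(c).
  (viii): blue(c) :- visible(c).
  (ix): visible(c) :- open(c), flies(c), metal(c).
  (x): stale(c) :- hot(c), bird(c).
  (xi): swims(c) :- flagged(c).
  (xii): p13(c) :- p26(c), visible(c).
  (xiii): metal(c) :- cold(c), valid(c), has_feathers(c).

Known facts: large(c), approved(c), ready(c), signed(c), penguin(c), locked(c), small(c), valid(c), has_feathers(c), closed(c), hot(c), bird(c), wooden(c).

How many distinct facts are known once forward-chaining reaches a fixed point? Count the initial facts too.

Round 1: (iii) [active(c) :- closed(c), locked(c), large(c).]; (vi) [red(c) :- bird(c), ready(c).]; (vii) [cold(c) :- small(c), signed(c), penguin(c).]; (x) [stale(c) :- hot(c), bird(c).]. Adds active(c), red(c), cold(c), stale(c).
Round 2: (i) [open(c) :- stale(c).]; (ii) [flies(c) :- red(c), approved(c), active(c).]; (v) [green(c) :- ready(c), stale(c).]; (xiii) [metal(c) :- cold(c), valid(c), has_feathers(c).]. Adds open(c), flies(c), green(c), metal(c).
Round 3: (iv) [mammal(c) :- green(c), has_feathers(c).]; (ix) [visible(c) :- open(c), flies(c), metal(c).]. Adds mammal(c), visible(c).
Round 4: (viii) [blue(c) :- visible(c).]. Adds blue(c).
Closure: {active(c), approved(c), bird(c), blue(c), closed(c), cold(c), flies(c), green(c), has_feathers(c), hot(c), large(c), locked(c), mammal(c), metal(c), open(c), penguin(c), ready(c), red(c), signed(c), small(c), stale(c), valid(c), visible(c), wooden(c)} — 24 facts.

24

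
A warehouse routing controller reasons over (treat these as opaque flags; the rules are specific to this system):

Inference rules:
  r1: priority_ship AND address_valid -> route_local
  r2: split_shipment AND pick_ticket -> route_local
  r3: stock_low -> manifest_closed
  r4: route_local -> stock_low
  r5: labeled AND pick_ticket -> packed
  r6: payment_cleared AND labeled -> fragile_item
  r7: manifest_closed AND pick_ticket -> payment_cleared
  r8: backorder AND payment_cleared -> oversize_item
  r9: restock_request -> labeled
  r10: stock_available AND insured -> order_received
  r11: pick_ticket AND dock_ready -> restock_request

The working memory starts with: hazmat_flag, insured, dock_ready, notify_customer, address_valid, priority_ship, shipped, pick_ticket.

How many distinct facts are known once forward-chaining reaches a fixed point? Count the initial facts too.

Round 1 — r1, r11, derive route_local, restock_request.
Round 2 — r4, r9, derive stock_low, labeled.
Round 3 — r3, r5, derive manifest_closed, packed.
Round 4 — r7, derive payment_cleared.
Round 5 — r6, derive fragile_item.
Closure: {address_valid, dock_ready, fragile_item, hazmat_flag, insured, labeled, manifest_closed, notify_customer, packed, payment_cleared, pick_ticket, priority_ship, restock_request, route_local, shipped, stock_low} — 16 facts.

16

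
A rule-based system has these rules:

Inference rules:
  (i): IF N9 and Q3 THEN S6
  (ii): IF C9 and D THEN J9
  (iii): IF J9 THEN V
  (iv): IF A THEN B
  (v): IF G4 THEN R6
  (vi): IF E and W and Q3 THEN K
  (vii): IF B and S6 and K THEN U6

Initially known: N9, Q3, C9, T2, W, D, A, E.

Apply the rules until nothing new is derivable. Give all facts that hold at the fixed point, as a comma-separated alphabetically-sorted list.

A, B, C9, D, E, J9, K, N9, Q3, S6, T2, U6, V, W

Round 1 — (i), (ii), (iv), (vi), derive S6, J9, B, K.
Round 2 — (iii), (vii), derive V, U6.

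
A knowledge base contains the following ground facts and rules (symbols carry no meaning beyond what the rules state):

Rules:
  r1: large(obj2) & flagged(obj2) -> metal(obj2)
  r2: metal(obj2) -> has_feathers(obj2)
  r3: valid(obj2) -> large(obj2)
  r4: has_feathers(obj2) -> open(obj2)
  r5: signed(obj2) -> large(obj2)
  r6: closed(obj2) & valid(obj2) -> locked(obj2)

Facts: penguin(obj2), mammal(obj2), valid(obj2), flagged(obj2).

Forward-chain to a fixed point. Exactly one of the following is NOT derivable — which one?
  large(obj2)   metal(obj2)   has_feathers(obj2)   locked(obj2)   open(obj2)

Round 1 — r3, derive large(obj2).
Round 2 — r1, derive metal(obj2).
Round 3 — r2, derive has_feathers(obj2).
Round 4 — r4, derive open(obj2).
Derived: has_feathers(obj2) (round 3), open(obj2) (round 4), large(obj2) (round 1), metal(obj2) (round 2). locked(obj2) never appears in any round.

locked(obj2)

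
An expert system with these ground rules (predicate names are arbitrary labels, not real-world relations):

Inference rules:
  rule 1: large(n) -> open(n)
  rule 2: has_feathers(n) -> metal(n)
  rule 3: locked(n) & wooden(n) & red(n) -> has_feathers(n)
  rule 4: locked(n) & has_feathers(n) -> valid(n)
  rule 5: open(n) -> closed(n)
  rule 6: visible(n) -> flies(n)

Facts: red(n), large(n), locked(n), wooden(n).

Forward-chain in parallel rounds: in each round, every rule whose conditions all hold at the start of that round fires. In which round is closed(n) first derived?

2

Round 1 fires rule 1, rule 3, giving open(n), has_feathers(n).
Round 2 fires rule 2, rule 4, rule 5, giving metal(n), valid(n), closed(n).
closed(n) first appears in round 2.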